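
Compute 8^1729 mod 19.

8

Successive squares of 8 mod 19: 8^1≡8, 8^2≡7, 8^4≡11, 8^8≡7, 8^16≡11, 8^32≡7, 8^64≡11, 8^128≡7, 8^256≡11, 8^512≡7, 8^1024≡11.
Since 1729 = 1 + 64 + 128 + 512 + 1024 in binary, 8^1729 ≡ 8·11·7·7·11 ≡ 8 (mod 19).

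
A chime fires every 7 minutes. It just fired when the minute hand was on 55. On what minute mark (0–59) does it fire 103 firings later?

56

103·7 = 721.
Dividing 721 by 60 gives quotient 12 and remainder 1.
(55 + 1) mod 60 = 56.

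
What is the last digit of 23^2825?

3

Powers of 3 mod 10 repeat with period 4: 3, 9, 7, 1.
2825 mod 4 = 1, so the last digit matches 3^1 = 3.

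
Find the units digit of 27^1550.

Powers of 7 mod 10 repeat with period 4: 7, 9, 3, 1.
1550 mod 4 = 2, so the last digit matches 7^2 = 9.

9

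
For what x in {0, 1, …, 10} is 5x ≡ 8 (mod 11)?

6

5⁻¹ ≡ 9 (mod 11) because 5·9 = 45 = 4·11 + 1.
Multiplying both sides by 9: x ≡ 9·8 = 72 ≡ 6 (mod 11).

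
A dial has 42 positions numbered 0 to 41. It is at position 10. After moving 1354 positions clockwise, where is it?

1354 mod 42 = 10 (since 32·42 = 1344).
(10 + 10) mod 42 = 20.

20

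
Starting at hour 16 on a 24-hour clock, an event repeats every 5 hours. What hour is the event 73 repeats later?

73·5 = 365.
Dividing 365 by 24 gives quotient 15 and remainder 5.
(16 + 5) mod 24 = 21.

21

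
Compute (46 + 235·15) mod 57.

235·15 = 3525.
Dividing 3525 by 57 gives quotient 61 and remainder 48.
(46 + 48) mod 57 = 37.

37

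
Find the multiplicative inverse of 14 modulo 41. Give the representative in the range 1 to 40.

3

14·3 = 42 = 1·41 + 1, so 14⁻¹ ≡ 3 (mod 41).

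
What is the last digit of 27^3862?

Last digits of 7^n: 7, 9, 3, 1 (period 4).
3862 mod 4 = 2, so the last digit matches 7^2 = 9.

9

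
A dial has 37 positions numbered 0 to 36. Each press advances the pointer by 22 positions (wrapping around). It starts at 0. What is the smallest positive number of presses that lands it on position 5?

12

The inverse of 22 mod 37 is 32 (since 22·32 = 704 ≡ 1).
So x ≡ 32·5 = 160 ≡ 12 (mod 37).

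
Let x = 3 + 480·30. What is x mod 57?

480·30 = 14400.
14400 = 252·57 + 36, so 14400 mod 57 = 36.
(3 + 36) mod 57 = 39.

39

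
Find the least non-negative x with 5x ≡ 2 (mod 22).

The inverse of 5 mod 22 is 9 (since 5·9 = 45 ≡ 1).
So x ≡ 9·2 = 18 ≡ 18 (mod 22).
Check: 5·18 = 90 = 4·22 + 2.

18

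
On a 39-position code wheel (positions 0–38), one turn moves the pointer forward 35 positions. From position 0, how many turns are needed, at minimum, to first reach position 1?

29

39 = 1·35 + 4
35 = 8·4 + 3
4 = 1·3 + 1
3 = 3·1 + 0
Back-substituting gives 35·29 ≡ 1 (mod 39).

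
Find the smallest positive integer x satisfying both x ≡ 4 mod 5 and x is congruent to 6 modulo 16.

54

Since 16·1 ≡ 1 (mod 5), take x = 6 + 16·((4−6)·1 mod 5) = 6 + 16·3 = 54.
Check: 54 mod 5 = 4, 54 mod 16 = 6.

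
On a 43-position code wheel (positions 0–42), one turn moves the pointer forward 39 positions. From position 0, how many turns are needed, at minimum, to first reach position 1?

32

39·32 = 1248 = 29·43 + 1, so 39⁻¹ ≡ 32 (mod 43).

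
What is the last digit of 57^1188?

Last digits of 7^n: 7, 9, 3, 1 (period 4).
1188 leaves remainder 0 on division by 4, so 57^1188 ends in 1.

1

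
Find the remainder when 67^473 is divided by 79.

Successive squares of 67 mod 79: 67^1≡67, 67^2≡65, 67^4≡38, 67^8≡22, 67^16≡10, 67^32≡21, 67^64≡46, 67^128≡62, 67^256≡52.
473 = 1 + 8 + 16 + 64 + 128 + 256, so 67^473 ≡ 67·22·10·46·62·52 ≡ 18 (mod 79).

18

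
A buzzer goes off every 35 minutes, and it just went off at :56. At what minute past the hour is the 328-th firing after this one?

328·35 = 11480.
11480 − 191·60 = 20, so 11480 ≡ 20 (mod 60).
(56 + 20) mod 60 = 16.

16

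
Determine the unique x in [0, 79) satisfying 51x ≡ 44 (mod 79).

21

The inverse of 51 mod 79 is 31 (since 51·31 = 1581 ≡ 1).
Multiplying both sides by 31: x ≡ 31·44 = 1364 ≡ 21 (mod 79).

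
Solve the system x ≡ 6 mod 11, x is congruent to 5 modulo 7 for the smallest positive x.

61

x ≡ 5 (mod 7) gives x ∈ {5, 12, 19, 26, 33, 40, 47, 54, …}.
The first of these with x mod 11 = 6 is 61.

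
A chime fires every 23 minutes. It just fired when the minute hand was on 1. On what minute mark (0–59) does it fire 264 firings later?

264·23 = 6072.
6072 = 101·60 + 12, so 6072 mod 60 = 12.
(1 + 12) mod 60 = 13.

13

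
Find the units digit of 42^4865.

The units digit of 42^n cycles with period 4: 2, 4, 8, 6, …
4865 leaves remainder 1 on division by 4, so 42^4865 ends in 2.

2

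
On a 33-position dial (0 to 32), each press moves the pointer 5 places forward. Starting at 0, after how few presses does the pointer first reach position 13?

5⁻¹ ≡ 20 (mod 33) because 5·20 = 100 = 3·33 + 1.
Multiplying both sides by 20: x ≡ 20·13 = 260 ≡ 29 (mod 33).

29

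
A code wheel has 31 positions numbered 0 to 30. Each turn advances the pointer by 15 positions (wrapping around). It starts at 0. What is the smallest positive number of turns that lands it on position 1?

29

15⁻¹ ≡ 29 (mod 31) because 15·29 = 435 = 14·31 + 1.
So x ≡ 29·1 = 29 ≡ 29 (mod 31).
Check: 15·29 = 435 = 14·31 + 1.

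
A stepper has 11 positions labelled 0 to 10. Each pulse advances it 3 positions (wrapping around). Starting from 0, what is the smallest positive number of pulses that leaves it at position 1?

4

11 = 3·3 + 2
3 = 1·2 + 1
2 = 2·1 + 0
Back-substituting gives 3·4 ≡ 1 (mod 11).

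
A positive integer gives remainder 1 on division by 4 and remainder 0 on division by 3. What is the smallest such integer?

9

Since 3·3 ≡ 1 (mod 4), take x = 0 + 3·((1−0)·3 mod 4) = 0 + 3·3 = 9.
Check: 9 mod 4 = 1, 9 mod 3 = 0.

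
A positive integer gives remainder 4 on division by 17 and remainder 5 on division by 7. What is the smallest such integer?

Since 7·5 ≡ 1 (mod 17), take x = 5 + 7·((4−5)·5 mod 17) = 5 + 7·12 = 89.
Check: 89 mod 17 = 4, 89 mod 7 = 5.

89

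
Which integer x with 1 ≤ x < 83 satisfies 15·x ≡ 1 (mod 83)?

15·72 = 1080 = 13·83 + 1, so 15⁻¹ ≡ 72 (mod 83).

72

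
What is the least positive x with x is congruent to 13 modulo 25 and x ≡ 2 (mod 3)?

Since 3·17 ≡ 1 (mod 25), take x = 2 + 3·((13−2)·17 mod 25) = 2 + 3·12 = 38.
Check: 38 mod 25 = 13, 38 mod 3 = 2.

38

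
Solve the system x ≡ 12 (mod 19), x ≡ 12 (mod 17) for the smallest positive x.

12

Since 17·9 ≡ 1 (mod 19), take x = 12 + 17·((12−12)·9 mod 19) = 12 + 17·0 = 12.
Check: 12 mod 19 = 12, 12 mod 17 = 12.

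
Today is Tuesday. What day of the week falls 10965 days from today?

Friday

10965 = 1566·7 + 3, so 10965 mod 7 = 3.
Tuesday + 3 days → Friday.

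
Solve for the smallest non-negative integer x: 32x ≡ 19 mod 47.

32⁻¹ ≡ 25 (mod 47) because 32·25 = 800 = 17·47 + 1.
Multiplying both sides by 25: x ≡ 25·19 = 475 ≡ 5 (mod 47).

5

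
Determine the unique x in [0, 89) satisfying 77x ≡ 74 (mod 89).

77⁻¹ ≡ 37 (mod 89) because 77·37 = 2849 = 32·89 + 1.
Multiplying both sides by 37: x ≡ 37·74 = 2738 ≡ 68 (mod 89).

68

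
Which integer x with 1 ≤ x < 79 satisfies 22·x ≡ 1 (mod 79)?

22·18 = 396 = 5·79 + 1, so 22⁻¹ ≡ 18 (mod 79).

18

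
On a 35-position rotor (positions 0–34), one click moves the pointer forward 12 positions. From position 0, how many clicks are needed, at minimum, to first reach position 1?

3

35 = 2·12 + 11
12 = 1·11 + 1
11 = 11·1 + 0
Back-substituting gives 12·3 ≡ 1 (mod 35).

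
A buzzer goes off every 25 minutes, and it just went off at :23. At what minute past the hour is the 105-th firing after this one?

105·25 = 2625.
2625 = 43·60 + 45, so 2625 mod 60 = 45.
(23 + 45) mod 60 = 8.

8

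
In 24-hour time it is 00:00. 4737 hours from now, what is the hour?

9

4737 − 197·24 = 9, so 4737 ≡ 9 (mod 24).
(0 + 9) mod 24 = 9.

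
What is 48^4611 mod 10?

Last digits of 8^n: 8, 4, 2, 6 (period 4).
4611 mod 4 = 3, so the last digit matches 8^3 = 2.

2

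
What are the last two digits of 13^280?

Square-and-reduce mod 100: 13^1≡13, 13^2≡69, 13^4≡61, 13^8≡21, 13^16≡41, 13^32≡81, 13^64≡61, 13^128≡21, 13^256≡41.
280 = 8 + 16 + 256, so 13^280 ≡ 21·41·41 ≡ 1 (mod 100).

01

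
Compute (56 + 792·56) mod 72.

792·56 = 44352.
44352 − 616·72 = 0, so 44352 ≡ 0 (mod 72).
(56 + 0) mod 72 = 56.

56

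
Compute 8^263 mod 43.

32

Square-and-reduce mod 43: 8^1≡8, 8^2≡21, 8^4≡11, 8^8≡35, 8^16≡21, 8^32≡11, 8^64≡35, 8^128≡21, 8^256≡11.
Since 263 = 1 + 2 + 4 + 256 in binary, 8^263 ≡ 8·21·11·11 ≡ 32 (mod 43).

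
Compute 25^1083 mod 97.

By repeated squaring mod 97: 25^1≡25, 25^2≡43, 25^4≡6, 25^8≡36, 25^16≡35, 25^32≡61, 25^64≡35, 25^128≡61, 25^256≡35, 25^512≡61, 25^1024≡35.
Since 1083 = 1 + 2 + 8 + 16 + 32 + 1024 in binary, 25^1083 ≡ 25·43·36·35·61·35 ≡ 89 (mod 97).

89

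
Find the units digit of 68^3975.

2

Last digits of 8^n: 8, 4, 2, 6 (period 4).
3975 leaves remainder 3 on division by 4, so 68^3975 ends in 2.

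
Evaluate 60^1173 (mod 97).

42

By repeated squaring mod 97: 60^1≡60, 60^2≡11, 60^4≡24, 60^8≡91, 60^16≡36, 60^32≡35, 60^64≡61, 60^128≡35, 60^256≡61, 60^512≡35, 60^1024≡61.
1173 = 1 + 4 + 16 + 128 + 1024, so 60^1173 ≡ 60·24·36·35·61 ≡ 42 (mod 97).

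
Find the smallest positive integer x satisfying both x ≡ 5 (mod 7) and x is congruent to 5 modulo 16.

5

x ≡ 5 (mod 7) gives x ∈ {5}.
The first of these with x mod 16 = 5 is 5.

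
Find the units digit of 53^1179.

The units digit of 53^n cycles with period 4: 3, 9, 7, 1, …
1179 mod 4 = 3, so the last digit matches 3^3 = 7.

7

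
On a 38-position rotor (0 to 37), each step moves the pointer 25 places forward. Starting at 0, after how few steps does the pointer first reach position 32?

18

The inverse of 25 mod 38 is 35 (since 25·35 = 875 ≡ 1).
Multiplying both sides by 35: x ≡ 35·32 = 1120 ≡ 18 (mod 38).
Check: 25·18 = 450 = 11·38 + 32.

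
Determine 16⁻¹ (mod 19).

6

16·6 = 96 = 5·19 + 1, so 16⁻¹ ≡ 6 (mod 19).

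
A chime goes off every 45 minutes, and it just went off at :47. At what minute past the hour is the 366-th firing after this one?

17

366·45 = 16470.
Dividing 16470 by 60 gives quotient 274 and remainder 30.
(47 + 30) mod 60 = 17.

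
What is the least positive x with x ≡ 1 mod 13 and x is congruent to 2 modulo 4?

x ≡ 2 (mod 4) gives x ∈ {2, 6, 10, 14}.
The first of these with x mod 13 = 1 is 14.

14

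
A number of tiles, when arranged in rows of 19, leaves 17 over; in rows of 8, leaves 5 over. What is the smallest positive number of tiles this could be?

93

x ≡ 5 (mod 8) gives x ∈ {5, 13, 21, 29, 37, 45, 53, 61, …}.
The first of these with x mod 19 = 17 is 93.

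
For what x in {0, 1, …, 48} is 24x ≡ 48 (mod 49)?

The inverse of 24 mod 49 is 47 (since 24·47 = 1128 ≡ 1).
Multiplying both sides by 47: x ≡ 47·48 = 2256 ≡ 2 (mod 49).

2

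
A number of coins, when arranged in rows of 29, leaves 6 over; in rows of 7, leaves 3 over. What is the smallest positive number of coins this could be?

122

x ≡ 3 (mod 7) gives x ∈ {3, 10, 17, 24, 31, 38, 45, 52, …}.
The first of these with x mod 29 = 6 is 122.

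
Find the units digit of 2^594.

4

The units digit of 2^n cycles with period 4: 2, 4, 8, 6, …
594 mod 4 = 2, so the last digit matches 2^2 = 4.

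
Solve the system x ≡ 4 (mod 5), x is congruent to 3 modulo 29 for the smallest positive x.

Since 29·4 ≡ 1 (mod 5), take x = 3 + 29·((4−3)·4 mod 5) = 3 + 29·4 = 119.
Check: 119 mod 5 = 4, 119 mod 29 = 3.

119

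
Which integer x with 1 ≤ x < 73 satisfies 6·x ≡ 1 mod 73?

61

6·61 = 366 = 5·73 + 1, so 6⁻¹ ≡ 61 (mod 73).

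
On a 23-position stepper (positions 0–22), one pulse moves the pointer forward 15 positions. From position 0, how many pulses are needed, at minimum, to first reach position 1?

20

15·20 = 300 = 13·23 + 1, so 15⁻¹ ≡ 20 (mod 23).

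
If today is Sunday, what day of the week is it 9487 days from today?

Tuesday

9487 − 1355·7 = 2, so 9487 ≡ 2 (mod 7).
Sunday + 2 days → Tuesday.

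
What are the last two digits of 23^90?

By repeated squaring mod 100: 23^1≡23, 23^2≡29, 23^4≡41, 23^8≡81, 23^16≡61, 23^32≡21, 23^64≡41.
90 = 2 + 8 + 16 + 64, so 23^90 ≡ 29·81·61·41 ≡ 49 (mod 100).

49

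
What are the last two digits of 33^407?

77

Square-and-reduce mod 100: 33^1≡33, 33^2≡89, 33^4≡21, 33^8≡41, 33^16≡81, 33^32≡61, 33^64≡21, 33^128≡41, 33^256≡81.
Since 407 = 1 + 2 + 4 + 16 + 128 + 256 in binary, 33^407 ≡ 33·89·21·81·41·81 ≡ 77 (mod 100).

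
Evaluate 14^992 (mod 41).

Square-and-reduce mod 41: 14^1≡14, 14^2≡32, 14^4≡40, 14^8≡1, 14^16≡1, 14^32≡1, 14^64≡1, 14^128≡1, 14^256≡1, 14^512≡1.
Since 992 = 32 + 64 + 128 + 256 + 512 in binary, 14^992 ≡ 1·1·1·1·1 ≡ 1 (mod 41).

1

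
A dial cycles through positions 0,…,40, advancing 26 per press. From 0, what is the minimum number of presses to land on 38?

33

26⁻¹ ≡ 30 (mod 41) because 26·30 = 780 = 19·41 + 1.
So x ≡ 30·38 = 1140 ≡ 33 (mod 41).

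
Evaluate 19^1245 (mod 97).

45

Successive squares of 19 mod 97: 19^1≡19, 19^2≡70, 19^4≡50, 19^8≡75, 19^16≡96, 19^32≡1, 19^64≡1, 19^128≡1, 19^256≡1, 19^512≡1, 19^1024≡1.
1245 = 1 + 4 + 8 + 16 + 64 + 128 + 1024, so 19^1245 ≡ 19·50·75·96·1·1·1 ≡ 45 (mod 97).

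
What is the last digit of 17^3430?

The units digit of 17^n cycles with period 4: 7, 9, 3, 1, …
3430 leaves remainder 2 on division by 4, so 17^3430 ends in 9.

9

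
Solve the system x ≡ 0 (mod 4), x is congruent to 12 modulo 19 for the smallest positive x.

12

Since 19·3 ≡ 1 (mod 4), take x = 12 + 19·((0−12)·3 mod 4) = 12 + 19·0 = 12.
Check: 12 mod 4 = 0, 12 mod 19 = 12.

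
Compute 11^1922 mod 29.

4

Square-and-reduce mod 29: 11^1≡11, 11^2≡5, 11^4≡25, 11^8≡16, 11^16≡24, 11^32≡25, 11^64≡16, 11^128≡24, 11^256≡25, 11^512≡16, 11^1024≡24.
1922 = 2 + 128 + 256 + 512 + 1024, so 11^1922 ≡ 5·24·25·16·24 ≡ 4 (mod 29).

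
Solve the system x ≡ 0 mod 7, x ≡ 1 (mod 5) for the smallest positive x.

21

Since 5·3 ≡ 1 (mod 7), take x = 1 + 5·((0−1)·3 mod 7) = 1 + 5·4 = 21.
Check: 21 mod 7 = 0, 21 mod 5 = 1.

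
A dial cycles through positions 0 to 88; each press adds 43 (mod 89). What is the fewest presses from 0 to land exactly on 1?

29

43·29 = 1247 = 14·89 + 1, so 43⁻¹ ≡ 29 (mod 89).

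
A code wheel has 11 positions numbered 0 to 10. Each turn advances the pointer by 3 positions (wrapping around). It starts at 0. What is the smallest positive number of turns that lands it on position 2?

3⁻¹ ≡ 4 (mod 11) because 3·4 = 12 = 1·11 + 1.
So x ≡ 4·2 = 8 ≡ 8 (mod 11).

8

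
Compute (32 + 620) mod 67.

620 = 9·67 + 17, so 620 mod 67 = 17.
(32 + 17) mod 67 = 49.

49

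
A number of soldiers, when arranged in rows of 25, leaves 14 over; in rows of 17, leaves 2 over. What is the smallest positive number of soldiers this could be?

189

x ≡ 2 (mod 17) gives x ∈ {2, 19, 36, 53, 70, 87, 104, 121, …}.
The first of these with x mod 25 = 14 is 189.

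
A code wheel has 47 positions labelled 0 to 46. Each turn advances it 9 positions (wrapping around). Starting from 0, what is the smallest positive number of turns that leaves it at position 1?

47 = 5·9 + 2
9 = 4·2 + 1
2 = 2·1 + 0
Back-substituting gives 9·21 ≡ 1 (mod 47).

21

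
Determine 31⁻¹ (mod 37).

6

31·6 = 186 = 5·37 + 1, so 31⁻¹ ≡ 6 (mod 37).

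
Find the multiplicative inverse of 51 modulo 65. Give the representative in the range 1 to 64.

51·51 = 2601 = 40·65 + 1, so 51⁻¹ ≡ 51 (mod 65).

51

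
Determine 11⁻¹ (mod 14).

9

11·9 = 99 = 7·14 + 1, so 11⁻¹ ≡ 9 (mod 14).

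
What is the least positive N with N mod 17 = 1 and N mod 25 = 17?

392

x ≡ 1 (mod 17) gives x ∈ {1, 18, 35, 52, 69, 86, 103, 120, …}.
The first of these with x mod 25 = 17 is 392.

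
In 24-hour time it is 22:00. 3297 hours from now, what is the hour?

3297 = 137·24 + 9, so 3297 mod 24 = 9.
(22 + 9) mod 24 = 7.

7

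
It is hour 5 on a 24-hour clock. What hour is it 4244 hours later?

1

Dividing 4244 by 24 gives quotient 176 and remainder 20.
(5 + 20) mod 24 = 1.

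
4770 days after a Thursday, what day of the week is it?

Sunday

4770 − 681·7 = 3, so 4770 ≡ 3 (mod 7).
Thursday + 3 days → Sunday.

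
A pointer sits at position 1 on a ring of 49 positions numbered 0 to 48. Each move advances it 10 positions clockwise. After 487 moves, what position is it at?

487·10 = 4870.
4870 mod 49 = 19 (since 99·49 = 4851).
(1 + 19) mod 49 = 20.

20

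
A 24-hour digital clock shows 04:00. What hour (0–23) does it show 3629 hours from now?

9

3629 − 151·24 = 5, so 3629 ≡ 5 (mod 24).
(4 + 5) mod 24 = 9.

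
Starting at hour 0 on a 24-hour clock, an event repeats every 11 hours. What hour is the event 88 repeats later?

8

88·11 = 968.
968 mod 24 = 8 (since 40·24 = 960).
(0 + 8) mod 24 = 8.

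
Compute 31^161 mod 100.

31

Successive squares of 31 mod 100: 31^1≡31, 31^2≡61, 31^4≡21, 31^8≡41, 31^16≡81, 31^32≡61, 31^64≡21, 31^128≡41.
161 = 1 + 32 + 128, so 31^161 ≡ 31·61·41 ≡ 31 (mod 100).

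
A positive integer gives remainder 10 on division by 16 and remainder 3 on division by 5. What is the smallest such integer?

58

x ≡ 3 (mod 5) gives x ∈ {3, 8, 13, 18, 23, 28, 33, 38, …}.
The first of these with x mod 16 = 10 is 58.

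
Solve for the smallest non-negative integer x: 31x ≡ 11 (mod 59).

27

The inverse of 31 mod 59 is 40 (since 31·40 = 1240 ≡ 1).
Multiplying both sides by 40: x ≡ 40·11 = 440 ≡ 27 (mod 59).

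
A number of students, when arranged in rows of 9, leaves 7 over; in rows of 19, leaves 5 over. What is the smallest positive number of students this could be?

Since 19·1 ≡ 1 (mod 9), take x = 5 + 19·((7−5)·1 mod 9) = 5 + 19·2 = 43.
Check: 43 mod 9 = 7, 43 mod 19 = 5.

43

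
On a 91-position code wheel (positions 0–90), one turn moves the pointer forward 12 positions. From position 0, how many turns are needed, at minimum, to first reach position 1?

12·38 = 456 = 5·91 + 1, so 12⁻¹ ≡ 38 (mod 91).

38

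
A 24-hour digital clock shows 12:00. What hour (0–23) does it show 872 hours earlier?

4

872 − 36·24 = 8, so 872 ≡ 8 (mod 24).
(12 − 8) mod 24 = 4.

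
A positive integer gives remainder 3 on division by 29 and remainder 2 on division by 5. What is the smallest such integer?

Since 5·6 ≡ 1 (mod 29), take x = 2 + 5·((3−2)·6 mod 29) = 2 + 5·6 = 32.
Check: 32 mod 29 = 3, 32 mod 5 = 2.

32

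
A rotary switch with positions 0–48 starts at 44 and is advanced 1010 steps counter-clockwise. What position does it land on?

14

1010 mod 49 = 30 (since 20·49 = 980).
(44 − 30) mod 49 = 14.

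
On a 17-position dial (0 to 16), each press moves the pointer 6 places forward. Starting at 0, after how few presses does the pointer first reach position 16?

14

The inverse of 6 mod 17 is 3 (since 6·3 = 18 ≡ 1).
Multiplying both sides by 3: x ≡ 3·16 = 48 ≡ 14 (mod 17).
Check: 6·14 = 84 = 4·17 + 16.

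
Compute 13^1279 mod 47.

30

Square-and-reduce mod 47: 13^1≡13, 13^2≡28, 13^4≡32, 13^8≡37, 13^16≡6, 13^32≡36, 13^64≡27, 13^128≡24, 13^256≡12, 13^512≡3, 13^1024≡9.
1279 = 1 + 2 + 4 + 8 + 16 + 32 + 64 + 128 + 1024, so 13^1279 ≡ 13·28·32·37·6·36·27·24·9 ≡ 30 (mod 47).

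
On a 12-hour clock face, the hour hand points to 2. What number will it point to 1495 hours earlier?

1495 − 124·12 = 7, so 1495 ≡ 7 (mod 12).
2 − 7 → 7 on a 12-hour dial.

7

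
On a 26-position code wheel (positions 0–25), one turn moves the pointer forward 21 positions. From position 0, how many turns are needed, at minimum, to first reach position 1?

5

26 = 1·21 + 5
21 = 4·5 + 1
5 = 5·1 + 0
Back-substituting gives 21·5 ≡ 1 (mod 26).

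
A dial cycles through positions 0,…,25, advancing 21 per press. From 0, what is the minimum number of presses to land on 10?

21⁻¹ ≡ 5 (mod 26) because 21·5 = 105 = 4·26 + 1.
Multiplying both sides by 5: x ≡ 5·10 = 50 ≡ 24 (mod 26).

24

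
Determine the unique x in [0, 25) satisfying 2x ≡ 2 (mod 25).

1

The inverse of 2 mod 25 is 13 (since 2·13 = 26 ≡ 1).
So x ≡ 13·2 = 26 ≡ 1 (mod 25).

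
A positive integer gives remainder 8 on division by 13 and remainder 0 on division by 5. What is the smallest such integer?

60

x ≡ 0 (mod 5) gives x ∈ {0, 5, 10, 15, 20, 25, 30, 35, …}.
The first of these with x mod 13 = 8 is 60.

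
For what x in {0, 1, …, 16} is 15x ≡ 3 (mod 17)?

15⁻¹ ≡ 8 (mod 17) because 15·8 = 120 = 7·17 + 1.
Multiplying both sides by 8: x ≡ 8·3 = 24 ≡ 7 (mod 17).

7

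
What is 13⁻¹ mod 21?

13

21 = 1·13 + 8
13 = 1·8 + 5
8 = 1·5 + 3
5 = 1·3 + 2
3 = 1·2 + 1
2 = 2·1 + 0
Back-substituting gives 13·13 ≡ 1 (mod 21).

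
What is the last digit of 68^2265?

8

The units digit of 68^n cycles with period 4: 8, 4, 2, 6, …
2265 mod 4 = 1, so the last digit matches 8^1 = 8.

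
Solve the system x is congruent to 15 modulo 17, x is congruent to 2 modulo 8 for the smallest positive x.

Since 8·15 ≡ 1 (mod 17), take x = 2 + 8·((15−2)·15 mod 17) = 2 + 8·8 = 66.
Check: 66 mod 17 = 15, 66 mod 8 = 2.

66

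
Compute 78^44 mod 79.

Successive squares of 78 mod 79: 78^1≡78, 78^2≡1, 78^4≡1, 78^8≡1, 78^16≡1, 78^32≡1.
44 = 4 + 8 + 32, so 78^44 ≡ 1·1·1 ≡ 1 (mod 79).

1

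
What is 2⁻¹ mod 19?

10

19 = 9·2 + 1
2 = 2·1 + 0
Back-substituting gives 2·10 ≡ 1 (mod 19).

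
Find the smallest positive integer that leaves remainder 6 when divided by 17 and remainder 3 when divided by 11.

x ≡ 3 (mod 11) gives x ∈ {3, 14, 25, 36, 47, 58, 69, 80, …}.
The first of these with x mod 17 = 6 is 91.

91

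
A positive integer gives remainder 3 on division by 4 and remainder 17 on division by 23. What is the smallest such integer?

x ≡ 3 (mod 4) gives x ∈ {3, 7, 11, 15, 19, 23, 27, 31, …}.
The first of these with x mod 23 = 17 is 63.

63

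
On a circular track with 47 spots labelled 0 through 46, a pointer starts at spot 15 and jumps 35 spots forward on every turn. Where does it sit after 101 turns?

25

101·35 = 3535.
3535 mod 47 = 10 (since 75·47 = 3525).
(15 + 10) mod 47 = 25.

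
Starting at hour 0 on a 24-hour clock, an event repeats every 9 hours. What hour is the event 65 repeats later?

9

65·9 = 585.
585 − 24·24 = 9, so 585 ≡ 9 (mod 24).
(0 + 9) mod 24 = 9.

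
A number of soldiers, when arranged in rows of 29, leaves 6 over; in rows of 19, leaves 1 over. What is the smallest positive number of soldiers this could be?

267

x ≡ 1 (mod 19) gives x ∈ {1, 20, 39, 58, 77, 96, 115, 134, …}.
The first of these with x mod 29 = 6 is 267.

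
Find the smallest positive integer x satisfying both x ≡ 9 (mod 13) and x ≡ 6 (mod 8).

x ≡ 6 (mod 8) gives x ∈ {6, 14, 22}.
The first of these with x mod 13 = 9 is 22.

22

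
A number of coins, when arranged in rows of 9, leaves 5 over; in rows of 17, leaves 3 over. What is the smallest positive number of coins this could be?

x ≡ 5 (mod 9) gives x ∈ {5, 14, 23, 32, 41, 50, 59, 68, …}.
The first of these with x mod 17 = 3 is 122.

122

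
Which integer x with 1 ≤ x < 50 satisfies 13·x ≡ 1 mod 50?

27

13·27 = 351 = 7·50 + 1, so 13⁻¹ ≡ 27 (mod 50).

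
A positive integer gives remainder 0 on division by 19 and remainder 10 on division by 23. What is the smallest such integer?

171

x ≡ 0 (mod 19) gives x ∈ {0, 19, 38, 57, 76, 95, 114, 133, …}.
The first of these with x mod 23 = 10 is 171.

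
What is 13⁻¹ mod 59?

50

13·50 = 650 = 11·59 + 1, so 13⁻¹ ≡ 50 (mod 59).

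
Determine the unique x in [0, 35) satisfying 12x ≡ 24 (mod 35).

2

The inverse of 12 mod 35 is 3 (since 12·3 = 36 ≡ 1).
Multiplying both sides by 3: x ≡ 3·24 = 72 ≡ 2 (mod 35).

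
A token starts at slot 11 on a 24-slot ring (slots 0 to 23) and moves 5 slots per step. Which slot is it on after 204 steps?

204·5 = 1020.
1020 = 42·24 + 12, so 1020 mod 24 = 12.
(11 + 12) mod 24 = 23.

23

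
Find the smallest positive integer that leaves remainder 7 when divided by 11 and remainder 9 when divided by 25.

84

Since 25·4 ≡ 1 (mod 11), take x = 9 + 25·((7−9)·4 mod 11) = 9 + 25·3 = 84.
Check: 84 mod 11 = 7, 84 mod 25 = 9.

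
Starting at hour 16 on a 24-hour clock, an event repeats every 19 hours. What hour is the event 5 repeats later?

5·19 = 95.
95 = 3·24 + 23, so 95 mod 24 = 23.
(16 + 23) mod 24 = 15.

15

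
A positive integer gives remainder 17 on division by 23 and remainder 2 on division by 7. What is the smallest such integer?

86

x ≡ 2 (mod 7) gives x ∈ {2, 9, 16, 23, 30, 37, 44, 51, …}.
The first of these with x mod 23 = 17 is 86.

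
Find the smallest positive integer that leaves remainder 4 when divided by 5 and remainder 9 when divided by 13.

x ≡ 4 (mod 5) gives x ∈ {4, 9}.
The first of these with x mod 13 = 9 is 9.

9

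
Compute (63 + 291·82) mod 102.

57

291·82 = 23862.
23862 − 233·102 = 96, so 23862 ≡ 96 (mod 102).
(63 + 96) mod 102 = 57.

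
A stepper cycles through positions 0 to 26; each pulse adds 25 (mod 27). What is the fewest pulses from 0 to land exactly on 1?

25·13 = 325 = 12·27 + 1, so 25⁻¹ ≡ 13 (mod 27).

13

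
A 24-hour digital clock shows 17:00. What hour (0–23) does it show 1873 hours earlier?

1873 − 78·24 = 1, so 1873 ≡ 1 (mod 24).
(17 − 1) mod 24 = 16.

16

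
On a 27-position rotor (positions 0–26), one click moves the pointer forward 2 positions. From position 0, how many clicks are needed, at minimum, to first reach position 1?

14

2·14 = 28 = 1·27 + 1, so 2⁻¹ ≡ 14 (mod 27).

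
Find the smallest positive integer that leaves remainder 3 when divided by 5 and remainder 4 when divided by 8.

28

x ≡ 3 (mod 5) gives x ∈ {3, 8, 13, 18, 23, 28}.
The first of these with x mod 8 = 4 is 28.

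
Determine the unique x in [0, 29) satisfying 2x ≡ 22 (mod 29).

The inverse of 2 mod 29 is 15 (since 2·15 = 30 ≡ 1).
Multiplying both sides by 15: x ≡ 15·22 = 330 ≡ 11 (mod 29).
Check: 2·11 = 22 = 0·29 + 22.

11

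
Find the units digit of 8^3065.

8

Powers of 8 mod 10 repeat with period 4: 8, 4, 2, 6.
3065 mod 4 = 1, so the last digit matches 8^1 = 8.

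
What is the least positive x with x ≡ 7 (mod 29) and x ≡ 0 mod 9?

Since 9·13 ≡ 1 (mod 29), take x = 0 + 9·((7−0)·13 mod 29) = 0 + 9·4 = 36.
Check: 36 mod 29 = 7, 36 mod 9 = 0.

36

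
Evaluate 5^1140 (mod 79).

8

Successive squares of 5 mod 79: 5^1≡5, 5^2≡25, 5^4≡72, 5^8≡49, 5^16≡31, 5^32≡13, 5^64≡11, 5^128≡42, 5^256≡26, 5^512≡44, 5^1024≡40.
Since 1140 = 4 + 16 + 32 + 64 + 1024 in binary, 5^1140 ≡ 72·31·13·11·40 ≡ 8 (mod 79).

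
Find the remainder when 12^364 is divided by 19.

7

Square-and-reduce mod 19: 12^1≡12, 12^2≡11, 12^4≡7, 12^8≡11, 12^16≡7, 12^32≡11, 12^64≡7, 12^128≡11, 12^256≡7.
364 = 4 + 8 + 32 + 64 + 256, so 12^364 ≡ 7·11·11·7·7 ≡ 7 (mod 19).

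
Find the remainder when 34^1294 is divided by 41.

2

Successive squares of 34 mod 41: 34^1≡34, 34^2≡8, 34^4≡23, 34^8≡37, 34^16≡16, 34^32≡10, 34^64≡18, 34^128≡37, 34^256≡16, 34^512≡10, 34^1024≡18.
1294 = 2 + 4 + 8 + 256 + 1024, so 34^1294 ≡ 8·23·37·16·18 ≡ 2 (mod 41).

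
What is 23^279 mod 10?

Last digits of 3^n: 3, 9, 7, 1 (period 4).
279 leaves remainder 3 on division by 4, so 23^279 ends in 7.

7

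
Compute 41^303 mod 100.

Square-and-reduce mod 100: 41^1≡41, 41^2≡81, 41^4≡61, 41^8≡21, 41^16≡41, 41^32≡81, 41^64≡61, 41^128≡21, 41^256≡41.
Since 303 = 1 + 2 + 4 + 8 + 32 + 256 in binary, 41^303 ≡ 41·81·61·21·81·41 ≡ 21 (mod 100).

21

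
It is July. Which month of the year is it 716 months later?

716 mod 12 = 8 (since 59·12 = 708).
July + 8 months → March.

March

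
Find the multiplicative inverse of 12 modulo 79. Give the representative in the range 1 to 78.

79 = 6·12 + 7
12 = 1·7 + 5
7 = 1·5 + 2
5 = 2·2 + 1
2 = 2·1 + 0
Back-substituting gives 12·33 ≡ 1 (mod 79).

33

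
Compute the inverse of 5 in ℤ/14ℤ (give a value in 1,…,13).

14 = 2·5 + 4
5 = 1·4 + 1
4 = 4·1 + 0
Back-substituting gives 5·3 ≡ 1 (mod 14).

3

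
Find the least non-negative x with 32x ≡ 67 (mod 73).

50

The inverse of 32 mod 73 is 16 (since 32·16 = 512 ≡ 1).
So x ≡ 16·67 = 1072 ≡ 50 (mod 73).
Check: 32·50 = 1600 = 21·73 + 67.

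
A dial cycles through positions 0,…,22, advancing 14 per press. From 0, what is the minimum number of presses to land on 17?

16

The inverse of 14 mod 23 is 5 (since 14·5 = 70 ≡ 1).
So x ≡ 5·17 = 85 ≡ 16 (mod 23).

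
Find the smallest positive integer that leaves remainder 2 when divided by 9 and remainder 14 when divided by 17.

Since 17·8 ≡ 1 (mod 9), take x = 14 + 17·((2−14)·8 mod 9) = 14 + 17·3 = 65.
Check: 65 mod 9 = 2, 65 mod 17 = 14.

65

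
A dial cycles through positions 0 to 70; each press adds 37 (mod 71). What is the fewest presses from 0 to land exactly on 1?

48

37·48 = 1776 = 25·71 + 1, so 37⁻¹ ≡ 48 (mod 71).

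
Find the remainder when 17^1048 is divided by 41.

Successive squares of 17 mod 41: 17^1≡17, 17^2≡2, 17^4≡4, 17^8≡16, 17^16≡10, 17^32≡18, 17^64≡37, 17^128≡16, 17^256≡10, 17^512≡18, 17^1024≡37.
Since 1048 = 8 + 16 + 1024 in binary, 17^1048 ≡ 16·10·37 ≡ 16 (mod 41).

16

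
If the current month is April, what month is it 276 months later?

April

276 mod 12 = 0 (since 23·12 = 276).
April + 0 months → April.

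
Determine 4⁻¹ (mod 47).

4·12 = 48 = 1·47 + 1, so 4⁻¹ ≡ 12 (mod 47).

12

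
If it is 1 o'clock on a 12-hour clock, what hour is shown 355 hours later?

355 mod 12 = 7 (since 29·12 = 348).
1 + 7 → 8 on a 12-hour dial.

8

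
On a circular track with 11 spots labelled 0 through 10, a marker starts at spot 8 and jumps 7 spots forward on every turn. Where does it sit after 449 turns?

449·7 = 3143.
3143 = 285·11 + 8, so 3143 mod 11 = 8.
(8 + 8) mod 11 = 5.

5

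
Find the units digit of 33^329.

3

Last digits of 3^n: 3, 9, 7, 1 (period 4).
329 leaves remainder 1 on division by 4, so 33^329 ends in 3.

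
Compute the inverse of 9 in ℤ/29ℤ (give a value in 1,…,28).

13

29 = 3·9 + 2
9 = 4·2 + 1
2 = 2·1 + 0
Back-substituting gives 9·13 ≡ 1 (mod 29).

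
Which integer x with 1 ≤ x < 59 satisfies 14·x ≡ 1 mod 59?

14·38 = 532 = 9·59 + 1, so 14⁻¹ ≡ 38 (mod 59).

38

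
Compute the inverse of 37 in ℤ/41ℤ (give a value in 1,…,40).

10

41 = 1·37 + 4
37 = 9·4 + 1
4 = 4·1 + 0
Back-substituting gives 37·10 ≡ 1 (mod 41).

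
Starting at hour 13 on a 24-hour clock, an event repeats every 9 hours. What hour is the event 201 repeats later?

22

201·9 = 1809.
1809 mod 24 = 9 (since 75·24 = 1800).
(13 + 9) mod 24 = 22.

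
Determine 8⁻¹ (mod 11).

11 = 1·8 + 3
8 = 2·3 + 2
3 = 1·2 + 1
2 = 2·1 + 0
Back-substituting gives 8·7 ≡ 1 (mod 11).

7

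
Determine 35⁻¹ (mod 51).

35

51 = 1·35 + 16
35 = 2·16 + 3
16 = 5·3 + 1
3 = 3·1 + 0
Back-substituting gives 35·35 ≡ 1 (mod 51).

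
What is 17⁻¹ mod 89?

21

17·21 = 357 = 4·89 + 1, so 17⁻¹ ≡ 21 (mod 89).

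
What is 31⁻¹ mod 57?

31·46 = 1426 = 25·57 + 1, so 31⁻¹ ≡ 46 (mod 57).

46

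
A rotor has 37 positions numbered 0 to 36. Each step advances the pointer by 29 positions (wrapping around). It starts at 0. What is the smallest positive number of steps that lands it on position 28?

The inverse of 29 mod 37 is 23 (since 29·23 = 667 ≡ 1).
Multiplying both sides by 23: x ≡ 23·28 = 644 ≡ 15 (mod 37).
Check: 29·15 = 435 = 11·37 + 28.

15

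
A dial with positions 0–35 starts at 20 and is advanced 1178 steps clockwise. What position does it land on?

10

1178 mod 36 = 26 (since 32·36 = 1152).
(20 + 26) mod 36 = 10.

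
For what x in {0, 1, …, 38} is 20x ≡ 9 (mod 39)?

18

The inverse of 20 mod 39 is 2 (since 20·2 = 40 ≡ 1).
Multiplying both sides by 2: x ≡ 2·9 = 18 ≡ 18 (mod 39).
Check: 20·18 = 360 = 9·39 + 9.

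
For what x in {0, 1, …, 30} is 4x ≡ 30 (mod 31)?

4⁻¹ ≡ 8 (mod 31) because 4·8 = 32 = 1·31 + 1.
Multiplying both sides by 8: x ≡ 8·30 = 240 ≡ 23 (mod 31).

23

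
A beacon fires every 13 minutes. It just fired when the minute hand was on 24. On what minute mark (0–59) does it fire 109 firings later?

1

109·13 = 1417.
Dividing 1417 by 60 gives quotient 23 and remainder 37.
(24 + 37) mod 60 = 1.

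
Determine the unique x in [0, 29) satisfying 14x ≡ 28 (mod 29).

The inverse of 14 mod 29 is 27 (since 14·27 = 378 ≡ 1).
So x ≡ 27·28 = 756 ≡ 2 (mod 29).

2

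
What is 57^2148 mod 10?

The units digit of 57^n cycles with period 4: 7, 9, 3, 1, …
2148 mod 4 = 0, so the last digit matches 7^4 = 1.

1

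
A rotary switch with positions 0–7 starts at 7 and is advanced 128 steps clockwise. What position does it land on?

Dividing 128 by 8 gives quotient 16 and remainder 0.
(7 + 0) mod 8 = 7.

7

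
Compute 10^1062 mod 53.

Successive squares of 10 mod 53: 10^1≡10, 10^2≡47, 10^4≡36, 10^8≡24, 10^16≡46, 10^32≡49, 10^64≡16, 10^128≡44, 10^256≡28, 10^512≡42, 10^1024≡15.
1062 = 2 + 4 + 32 + 1024, so 10^1062 ≡ 47·36·49·15 ≡ 28 (mod 53).

28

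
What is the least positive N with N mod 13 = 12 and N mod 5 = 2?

x ≡ 2 (mod 5) gives x ∈ {2, 7, 12}.
The first of these with x mod 13 = 12 is 12.

12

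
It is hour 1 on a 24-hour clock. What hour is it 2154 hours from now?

2154 = 89·24 + 18, so 2154 mod 24 = 18.
(1 + 18) mod 24 = 19.

19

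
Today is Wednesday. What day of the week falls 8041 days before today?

Friday

8041 mod 7 = 5 (since 1148·7 = 8036).
Wednesday − 5 days → Friday.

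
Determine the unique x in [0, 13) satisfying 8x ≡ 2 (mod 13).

10

The inverse of 8 mod 13 is 5 (since 8·5 = 40 ≡ 1).
So x ≡ 5·2 = 10 ≡ 10 (mod 13).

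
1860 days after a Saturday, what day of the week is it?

Thursday

1860 mod 7 = 5 (since 265·7 = 1855).
Saturday + 5 days → Thursday.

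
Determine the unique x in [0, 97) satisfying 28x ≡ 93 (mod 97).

The inverse of 28 mod 97 is 52 (since 28·52 = 1456 ≡ 1).
So x ≡ 52·93 = 4836 ≡ 83 (mod 97).

83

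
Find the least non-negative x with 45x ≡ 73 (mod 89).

45⁻¹ ≡ 2 (mod 89) because 45·2 = 90 = 1·89 + 1.
So x ≡ 2·73 = 146 ≡ 57 (mod 89).
Check: 45·57 = 2565 = 28·89 + 73.

57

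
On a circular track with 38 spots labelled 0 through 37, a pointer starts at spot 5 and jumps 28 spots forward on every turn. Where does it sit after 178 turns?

178·28 = 4984.
4984 − 131·38 = 6, so 4984 ≡ 6 (mod 38).
(5 + 6) mod 38 = 11.

11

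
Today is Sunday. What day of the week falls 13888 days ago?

13888 − 1984·7 = 0, so 13888 ≡ 0 (mod 7).
Sunday − 0 days → Sunday.

Sunday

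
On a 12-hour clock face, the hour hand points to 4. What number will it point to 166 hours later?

2

166 − 13·12 = 10, so 166 ≡ 10 (mod 12).
4 + 10 → 2 on a 12-hour dial.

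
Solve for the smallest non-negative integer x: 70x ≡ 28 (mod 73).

The inverse of 70 mod 73 is 24 (since 70·24 = 1680 ≡ 1).
So x ≡ 24·28 = 672 ≡ 15 (mod 73).

15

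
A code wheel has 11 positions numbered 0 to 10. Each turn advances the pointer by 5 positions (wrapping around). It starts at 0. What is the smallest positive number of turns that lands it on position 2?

5⁻¹ ≡ 9 (mod 11) because 5·9 = 45 = 4·11 + 1.
Multiplying both sides by 9: x ≡ 9·2 = 18 ≡ 7 (mod 11).
Check: 5·7 = 35 = 3·11 + 2.

7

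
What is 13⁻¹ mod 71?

13·11 = 143 = 2·71 + 1, so 13⁻¹ ≡ 11 (mod 71).

11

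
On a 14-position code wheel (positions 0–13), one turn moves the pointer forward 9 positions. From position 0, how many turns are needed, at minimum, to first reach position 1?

11

9·11 = 99 = 7·14 + 1, so 9⁻¹ ≡ 11 (mod 14).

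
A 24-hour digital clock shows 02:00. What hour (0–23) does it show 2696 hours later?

10

2696 − 112·24 = 8, so 2696 ≡ 8 (mod 24).
(2 + 8) mod 24 = 10.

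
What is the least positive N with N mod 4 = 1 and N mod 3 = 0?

9

x ≡ 0 (mod 3) gives x ∈ {0, 3, 6, 9}.
The first of these with x mod 4 = 1 is 9.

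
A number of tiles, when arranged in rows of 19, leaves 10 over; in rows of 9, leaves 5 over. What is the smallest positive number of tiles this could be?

x ≡ 5 (mod 9) gives x ∈ {5, 14, 23, 32, 41, 50, 59, 68, …}.
The first of these with x mod 19 = 10 is 86.

86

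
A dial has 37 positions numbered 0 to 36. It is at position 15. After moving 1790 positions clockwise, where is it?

29

1790 = 48·37 + 14, so 1790 mod 37 = 14.
(15 + 14) mod 37 = 29.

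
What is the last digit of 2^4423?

8

Last digits of 2^n: 2, 4, 8, 6 (period 4).
4423 leaves remainder 3 on division by 4, so 2^4423 ends in 8.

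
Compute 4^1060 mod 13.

9

By repeated squaring mod 13: 4^1≡4, 4^2≡3, 4^4≡9, 4^8≡3, 4^16≡9, 4^32≡3, 4^64≡9, 4^128≡3, 4^256≡9, 4^512≡3, 4^1024≡9.
1060 = 4 + 32 + 1024, so 4^1060 ≡ 9·3·9 ≡ 9 (mod 13).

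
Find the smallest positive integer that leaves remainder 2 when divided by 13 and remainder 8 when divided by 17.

x ≡ 2 (mod 13) gives x ∈ {2, 15, 28, 41, 54, 67, 80, 93}.
The first of these with x mod 17 = 8 is 93.

93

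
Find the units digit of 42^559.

8

Last digits of 2^n: 2, 4, 8, 6 (period 4).
559 leaves remainder 3 on division by 4, so 42^559 ends in 8.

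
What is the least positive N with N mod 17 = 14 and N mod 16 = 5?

x ≡ 5 (mod 16) gives x ∈ {5, 21, 37, 53, 69, 85, 101, 117, …}.
The first of these with x mod 17 = 14 is 133.

133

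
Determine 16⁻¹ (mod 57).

25

57 = 3·16 + 9
16 = 1·9 + 7
9 = 1·7 + 2
7 = 3·2 + 1
2 = 2·1 + 0
Back-substituting gives 16·25 ≡ 1 (mod 57).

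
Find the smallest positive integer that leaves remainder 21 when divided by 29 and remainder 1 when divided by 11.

x ≡ 1 (mod 11) gives x ∈ {1, 12, 23, 34, 45, 56, 67, 78, …}.
The first of these with x mod 29 = 21 is 166.

166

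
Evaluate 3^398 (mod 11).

5

Square-and-reduce mod 11: 3^1≡3, 3^2≡9, 3^4≡4, 3^8≡5, 3^16≡3, 3^32≡9, 3^64≡4, 3^128≡5, 3^256≡3.
Since 398 = 2 + 4 + 8 + 128 + 256 in binary, 3^398 ≡ 9·4·5·5·3 ≡ 5 (mod 11).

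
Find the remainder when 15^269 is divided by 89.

Successive squares of 15 mod 89: 15^1≡15, 15^2≡47, 15^4≡73, 15^8≡78, 15^16≡32, 15^32≡45, 15^64≡67, 15^128≡39, 15^256≡8.
Since 269 = 1 + 4 + 8 + 256 in binary, 15^269 ≡ 15·73·78·8 ≡ 27 (mod 89).

27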